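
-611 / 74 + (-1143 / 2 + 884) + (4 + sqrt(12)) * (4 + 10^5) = 200008 * sqrt(3) + 14811849 / 37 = 746744.26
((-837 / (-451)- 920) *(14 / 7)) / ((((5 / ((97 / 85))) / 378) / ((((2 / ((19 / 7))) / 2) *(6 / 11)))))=-1275352451352 / 40060075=-31836.00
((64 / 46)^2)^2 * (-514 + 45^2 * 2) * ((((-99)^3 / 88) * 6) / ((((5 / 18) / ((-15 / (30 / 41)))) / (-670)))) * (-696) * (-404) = -3410421840514036952727552 / 279841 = -12186998475970415174.07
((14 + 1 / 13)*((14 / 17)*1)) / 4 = 1281 / 442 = 2.90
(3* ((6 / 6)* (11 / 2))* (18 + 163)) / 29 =5973 / 58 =102.98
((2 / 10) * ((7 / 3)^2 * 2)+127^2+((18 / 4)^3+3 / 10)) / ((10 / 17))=99282329 / 3600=27578.42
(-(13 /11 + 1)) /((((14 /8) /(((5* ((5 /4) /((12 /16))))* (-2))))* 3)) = 1600 /231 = 6.93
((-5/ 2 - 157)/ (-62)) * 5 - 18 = -637/ 124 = -5.14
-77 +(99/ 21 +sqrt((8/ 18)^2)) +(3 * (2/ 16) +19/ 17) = -602747/ 8568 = -70.35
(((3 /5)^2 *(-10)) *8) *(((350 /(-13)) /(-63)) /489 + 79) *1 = -2275.23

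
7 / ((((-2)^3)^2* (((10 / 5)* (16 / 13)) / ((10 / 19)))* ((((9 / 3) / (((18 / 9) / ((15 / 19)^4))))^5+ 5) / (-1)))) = -180036188665088536610282089 / 39009276747189048494683635424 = -0.00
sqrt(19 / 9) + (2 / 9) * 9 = sqrt(19) / 3 + 2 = 3.45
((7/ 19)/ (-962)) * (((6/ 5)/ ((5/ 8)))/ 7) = -24/ 228475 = -0.00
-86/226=-43/113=-0.38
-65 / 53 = -1.23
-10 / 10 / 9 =-1 / 9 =-0.11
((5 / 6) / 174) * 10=0.05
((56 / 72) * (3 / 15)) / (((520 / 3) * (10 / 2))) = 7 / 39000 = 0.00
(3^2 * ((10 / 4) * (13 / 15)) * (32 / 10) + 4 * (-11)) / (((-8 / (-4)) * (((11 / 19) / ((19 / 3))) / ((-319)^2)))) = 153622106 / 15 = 10241473.73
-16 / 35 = -0.46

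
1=1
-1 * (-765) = 765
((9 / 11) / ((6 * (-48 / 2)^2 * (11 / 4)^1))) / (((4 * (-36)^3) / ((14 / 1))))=-7 / 1083912192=-0.00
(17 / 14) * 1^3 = 17 / 14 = 1.21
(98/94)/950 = 0.00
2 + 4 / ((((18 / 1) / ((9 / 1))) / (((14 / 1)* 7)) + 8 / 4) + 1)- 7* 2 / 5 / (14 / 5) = 86 / 37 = 2.32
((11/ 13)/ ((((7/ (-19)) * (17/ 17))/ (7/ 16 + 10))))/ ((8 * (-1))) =34903/ 11648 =3.00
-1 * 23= -23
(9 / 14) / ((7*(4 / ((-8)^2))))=72 / 49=1.47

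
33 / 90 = 11 / 30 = 0.37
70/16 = 35/8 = 4.38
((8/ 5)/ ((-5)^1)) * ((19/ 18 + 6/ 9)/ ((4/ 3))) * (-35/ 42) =31/ 90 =0.34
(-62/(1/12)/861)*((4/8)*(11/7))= -1364/2009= -0.68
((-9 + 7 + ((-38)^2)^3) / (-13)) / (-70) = 1505468191 / 455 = 3308721.30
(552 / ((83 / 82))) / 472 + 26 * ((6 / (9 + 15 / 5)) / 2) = 74977 / 9794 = 7.66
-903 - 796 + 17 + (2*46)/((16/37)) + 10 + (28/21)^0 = -5833/4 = -1458.25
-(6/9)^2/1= -4/9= -0.44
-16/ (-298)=8/ 149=0.05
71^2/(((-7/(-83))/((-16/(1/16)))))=-107111168/7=-15301595.43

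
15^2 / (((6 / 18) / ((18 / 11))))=12150 / 11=1104.55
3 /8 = 0.38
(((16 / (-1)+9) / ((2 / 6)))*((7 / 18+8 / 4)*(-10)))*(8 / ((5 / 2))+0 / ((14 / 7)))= 4816 / 3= 1605.33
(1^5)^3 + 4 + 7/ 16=87/ 16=5.44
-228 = -228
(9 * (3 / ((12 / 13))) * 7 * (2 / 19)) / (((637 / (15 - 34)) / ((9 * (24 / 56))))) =-243 / 98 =-2.48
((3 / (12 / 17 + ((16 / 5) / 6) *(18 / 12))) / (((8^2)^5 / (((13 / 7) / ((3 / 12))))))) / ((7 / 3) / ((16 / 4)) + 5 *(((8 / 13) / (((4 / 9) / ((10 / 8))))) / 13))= 98865 / 8959301779456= 0.00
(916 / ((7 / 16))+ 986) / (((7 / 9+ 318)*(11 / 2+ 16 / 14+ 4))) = 388044 / 427481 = 0.91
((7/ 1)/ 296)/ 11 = 7/ 3256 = 0.00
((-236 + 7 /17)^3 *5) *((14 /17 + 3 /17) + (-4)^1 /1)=963604501875 /4913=196133625.46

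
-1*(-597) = 597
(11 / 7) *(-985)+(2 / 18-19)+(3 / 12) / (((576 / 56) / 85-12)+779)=-180210418855 / 115022124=-1566.75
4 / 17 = 0.24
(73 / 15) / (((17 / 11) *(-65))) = -803 / 16575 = -0.05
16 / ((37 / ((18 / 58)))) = 144 / 1073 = 0.13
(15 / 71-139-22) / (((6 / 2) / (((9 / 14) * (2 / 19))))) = -34248 / 9443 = -3.63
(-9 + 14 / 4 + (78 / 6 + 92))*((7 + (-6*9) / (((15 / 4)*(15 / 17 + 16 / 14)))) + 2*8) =3810253 / 2410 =1581.02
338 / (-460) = -169 / 230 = -0.73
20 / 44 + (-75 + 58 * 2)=456 / 11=41.45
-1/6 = -0.17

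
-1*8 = -8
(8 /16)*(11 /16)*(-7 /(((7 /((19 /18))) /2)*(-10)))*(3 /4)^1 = 209 /3840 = 0.05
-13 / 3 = -4.33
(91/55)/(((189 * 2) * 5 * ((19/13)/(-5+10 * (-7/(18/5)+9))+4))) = 9971/45813735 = 0.00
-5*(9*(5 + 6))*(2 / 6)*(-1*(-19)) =-3135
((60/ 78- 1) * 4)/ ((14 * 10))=-3/ 455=-0.01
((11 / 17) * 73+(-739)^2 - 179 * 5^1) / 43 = 12680.77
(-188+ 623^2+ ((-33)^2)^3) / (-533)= -1291855910 / 533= -2423744.67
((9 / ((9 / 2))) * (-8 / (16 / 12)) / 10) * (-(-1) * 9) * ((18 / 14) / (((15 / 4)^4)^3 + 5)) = -8153726976 / 4541124762184675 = -0.00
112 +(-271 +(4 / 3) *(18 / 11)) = -1725 / 11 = -156.82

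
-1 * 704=-704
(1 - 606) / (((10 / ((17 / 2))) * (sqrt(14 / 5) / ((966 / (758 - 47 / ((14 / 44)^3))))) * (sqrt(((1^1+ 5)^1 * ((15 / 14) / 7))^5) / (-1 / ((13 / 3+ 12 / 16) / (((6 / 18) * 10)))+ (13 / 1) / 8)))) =129005310552503 * sqrt(14) / 950498193600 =507.83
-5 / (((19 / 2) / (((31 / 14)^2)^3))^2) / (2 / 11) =-4233.40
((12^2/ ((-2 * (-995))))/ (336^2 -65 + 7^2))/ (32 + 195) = 9/ 3186955150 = 0.00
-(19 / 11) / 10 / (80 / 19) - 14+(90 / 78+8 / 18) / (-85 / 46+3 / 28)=-17265656477 / 1154181600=-14.96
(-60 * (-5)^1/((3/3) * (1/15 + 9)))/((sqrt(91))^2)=1125/3094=0.36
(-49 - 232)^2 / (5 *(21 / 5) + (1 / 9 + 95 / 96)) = 22740768 / 6365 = 3572.78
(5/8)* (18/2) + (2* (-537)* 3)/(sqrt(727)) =45/8 - 3222* sqrt(727)/727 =-113.87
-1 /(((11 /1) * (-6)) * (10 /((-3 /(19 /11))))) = -1 /380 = -0.00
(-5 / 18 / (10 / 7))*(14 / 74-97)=1393 / 74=18.82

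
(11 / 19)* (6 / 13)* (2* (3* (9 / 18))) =198 / 247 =0.80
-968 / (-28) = 242 / 7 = 34.57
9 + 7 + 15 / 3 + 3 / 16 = 339 / 16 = 21.19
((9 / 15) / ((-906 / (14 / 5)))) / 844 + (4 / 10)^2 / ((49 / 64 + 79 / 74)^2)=2858398267057 / 60039763694100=0.05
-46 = -46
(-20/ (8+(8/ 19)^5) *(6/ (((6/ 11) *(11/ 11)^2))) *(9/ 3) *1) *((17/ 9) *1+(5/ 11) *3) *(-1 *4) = 1594607756/ 1488117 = 1071.56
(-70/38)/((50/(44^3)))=-298144/95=-3138.36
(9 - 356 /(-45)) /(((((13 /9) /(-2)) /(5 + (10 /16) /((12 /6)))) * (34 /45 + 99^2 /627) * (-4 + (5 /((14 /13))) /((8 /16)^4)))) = -25809315 /238971616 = -0.11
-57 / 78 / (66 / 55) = -95 / 156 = -0.61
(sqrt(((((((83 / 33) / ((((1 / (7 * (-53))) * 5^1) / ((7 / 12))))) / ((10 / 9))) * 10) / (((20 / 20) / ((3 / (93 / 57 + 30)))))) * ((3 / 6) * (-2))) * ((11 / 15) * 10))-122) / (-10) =61 / 5-7 * sqrt(502321810) / 60100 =9.59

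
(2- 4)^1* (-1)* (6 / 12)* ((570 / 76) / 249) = 5 / 166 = 0.03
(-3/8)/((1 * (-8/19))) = 57/64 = 0.89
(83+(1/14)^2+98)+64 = 48021/196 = 245.01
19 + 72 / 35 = 737 / 35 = 21.06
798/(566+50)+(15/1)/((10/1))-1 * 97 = -4145/44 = -94.20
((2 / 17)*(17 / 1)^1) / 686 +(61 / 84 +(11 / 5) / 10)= 97663 / 102900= 0.95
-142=-142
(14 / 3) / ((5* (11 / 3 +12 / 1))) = 14 / 235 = 0.06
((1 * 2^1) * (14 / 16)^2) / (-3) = -0.51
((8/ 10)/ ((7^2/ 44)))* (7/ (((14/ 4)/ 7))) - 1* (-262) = 272.06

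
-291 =-291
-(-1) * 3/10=3/10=0.30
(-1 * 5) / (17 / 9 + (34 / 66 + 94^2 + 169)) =-495 / 891733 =-0.00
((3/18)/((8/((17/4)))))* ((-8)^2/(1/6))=34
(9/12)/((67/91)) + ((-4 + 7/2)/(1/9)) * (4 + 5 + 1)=-11787/268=-43.98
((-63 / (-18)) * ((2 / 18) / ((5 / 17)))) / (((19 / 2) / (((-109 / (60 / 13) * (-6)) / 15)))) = 168623 / 128250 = 1.31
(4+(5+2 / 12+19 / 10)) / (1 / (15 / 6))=83 / 3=27.67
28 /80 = 7 /20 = 0.35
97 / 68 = 1.43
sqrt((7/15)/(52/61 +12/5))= sqrt(79422)/744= 0.38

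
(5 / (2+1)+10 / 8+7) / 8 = 119 / 96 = 1.24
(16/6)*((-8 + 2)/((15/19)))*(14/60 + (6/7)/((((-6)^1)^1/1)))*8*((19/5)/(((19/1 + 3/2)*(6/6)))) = -877952/322875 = -2.72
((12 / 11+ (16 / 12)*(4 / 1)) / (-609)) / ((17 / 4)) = -0.00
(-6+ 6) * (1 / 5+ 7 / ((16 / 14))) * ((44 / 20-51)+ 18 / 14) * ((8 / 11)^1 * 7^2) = 0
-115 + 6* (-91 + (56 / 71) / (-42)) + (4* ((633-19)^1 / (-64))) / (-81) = -30394675 / 46008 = -660.64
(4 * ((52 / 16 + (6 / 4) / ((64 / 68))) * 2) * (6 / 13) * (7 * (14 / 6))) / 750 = 1519 / 3900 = 0.39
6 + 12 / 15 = 34 / 5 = 6.80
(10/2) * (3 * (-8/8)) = -15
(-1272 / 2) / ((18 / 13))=-1378 / 3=-459.33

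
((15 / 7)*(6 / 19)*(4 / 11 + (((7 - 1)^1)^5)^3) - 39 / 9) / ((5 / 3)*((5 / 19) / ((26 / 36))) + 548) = 2593406036320879 / 4471698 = 579960014.37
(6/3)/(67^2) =2/4489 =0.00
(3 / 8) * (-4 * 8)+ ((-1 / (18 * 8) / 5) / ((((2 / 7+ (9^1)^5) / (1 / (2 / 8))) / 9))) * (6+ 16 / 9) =-89282569 / 7440210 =-12.00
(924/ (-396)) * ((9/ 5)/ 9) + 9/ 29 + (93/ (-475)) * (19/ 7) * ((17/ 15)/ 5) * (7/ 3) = -23783/ 54375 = -0.44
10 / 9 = 1.11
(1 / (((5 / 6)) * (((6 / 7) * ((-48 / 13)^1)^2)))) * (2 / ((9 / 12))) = 1183 / 4320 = 0.27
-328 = -328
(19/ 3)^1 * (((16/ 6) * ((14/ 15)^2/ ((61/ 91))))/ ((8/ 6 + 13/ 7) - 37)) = -9488752/ 14617125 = -0.65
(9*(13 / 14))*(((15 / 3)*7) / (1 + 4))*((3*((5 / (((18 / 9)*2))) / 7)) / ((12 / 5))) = 2925 / 224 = 13.06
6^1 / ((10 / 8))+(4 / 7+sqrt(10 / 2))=sqrt(5)+188 / 35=7.61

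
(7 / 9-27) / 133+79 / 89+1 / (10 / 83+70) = 0.70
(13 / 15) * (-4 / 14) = -26 / 105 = -0.25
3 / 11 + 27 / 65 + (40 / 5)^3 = 366572 / 715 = 512.69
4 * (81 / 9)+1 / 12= 433 / 12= 36.08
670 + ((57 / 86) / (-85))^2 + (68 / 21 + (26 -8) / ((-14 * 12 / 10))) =107753905397 / 160308300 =672.17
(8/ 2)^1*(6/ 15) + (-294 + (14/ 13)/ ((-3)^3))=-513232/ 1755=-292.44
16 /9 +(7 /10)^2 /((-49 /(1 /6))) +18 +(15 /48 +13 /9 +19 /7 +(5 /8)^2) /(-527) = 1050048589 /53121600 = 19.77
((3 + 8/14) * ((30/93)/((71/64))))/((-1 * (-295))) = 0.00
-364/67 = -5.43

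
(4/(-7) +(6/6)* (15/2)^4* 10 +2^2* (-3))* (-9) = -15940539/56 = -284652.48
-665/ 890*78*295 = -17192.87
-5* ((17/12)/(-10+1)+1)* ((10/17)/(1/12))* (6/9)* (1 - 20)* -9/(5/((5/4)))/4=-43225/204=-211.89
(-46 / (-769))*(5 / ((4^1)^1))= 115 / 1538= 0.07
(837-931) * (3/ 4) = -141/ 2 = -70.50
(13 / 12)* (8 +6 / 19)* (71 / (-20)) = -72917 / 2280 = -31.98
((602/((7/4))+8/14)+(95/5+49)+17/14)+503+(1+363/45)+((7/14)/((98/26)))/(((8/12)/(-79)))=2675791/2940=910.13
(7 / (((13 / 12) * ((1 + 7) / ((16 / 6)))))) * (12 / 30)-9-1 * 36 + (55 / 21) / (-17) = -1027808 / 23205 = -44.29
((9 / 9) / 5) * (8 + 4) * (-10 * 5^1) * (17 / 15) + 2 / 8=-543 / 4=-135.75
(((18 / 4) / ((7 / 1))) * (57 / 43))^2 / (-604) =-263169 / 218892016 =-0.00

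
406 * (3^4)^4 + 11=17476968737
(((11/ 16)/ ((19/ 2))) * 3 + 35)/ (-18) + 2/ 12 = -4897/ 2736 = -1.79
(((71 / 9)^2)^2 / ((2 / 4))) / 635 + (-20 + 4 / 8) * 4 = -274142968 / 4166235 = -65.80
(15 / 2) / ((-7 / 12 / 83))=-7470 / 7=-1067.14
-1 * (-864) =864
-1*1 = -1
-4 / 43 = -0.09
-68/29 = -2.34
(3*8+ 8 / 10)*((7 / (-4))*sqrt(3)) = -217*sqrt(3) / 5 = -75.17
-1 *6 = -6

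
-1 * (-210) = 210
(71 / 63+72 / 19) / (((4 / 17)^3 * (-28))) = -28913005 / 2145024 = -13.48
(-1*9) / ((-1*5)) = 9 / 5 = 1.80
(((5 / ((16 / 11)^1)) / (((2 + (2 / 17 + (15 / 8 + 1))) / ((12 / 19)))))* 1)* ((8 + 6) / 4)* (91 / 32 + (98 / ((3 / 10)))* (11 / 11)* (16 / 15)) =975205 / 1824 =534.65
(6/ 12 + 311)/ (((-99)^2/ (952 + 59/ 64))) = 12664967/ 418176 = 30.29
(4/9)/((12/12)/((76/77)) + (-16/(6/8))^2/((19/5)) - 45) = 304/51833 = 0.01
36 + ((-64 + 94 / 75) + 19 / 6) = -1179 / 50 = -23.58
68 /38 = 34 /19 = 1.79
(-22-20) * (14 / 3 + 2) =-280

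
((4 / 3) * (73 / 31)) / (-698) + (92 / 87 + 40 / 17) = 3.41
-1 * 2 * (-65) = 130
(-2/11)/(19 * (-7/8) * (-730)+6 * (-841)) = -8/311971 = -0.00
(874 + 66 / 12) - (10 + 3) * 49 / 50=21669 / 25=866.76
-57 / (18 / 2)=-19 / 3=-6.33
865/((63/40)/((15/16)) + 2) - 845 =-56115/92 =-609.95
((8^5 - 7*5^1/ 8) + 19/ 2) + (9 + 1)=262265/ 8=32783.12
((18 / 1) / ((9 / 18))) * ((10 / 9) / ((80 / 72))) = 36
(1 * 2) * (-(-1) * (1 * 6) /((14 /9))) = 54 /7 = 7.71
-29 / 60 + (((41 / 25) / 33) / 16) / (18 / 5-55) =-0.48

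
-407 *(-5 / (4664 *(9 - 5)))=185 / 1696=0.11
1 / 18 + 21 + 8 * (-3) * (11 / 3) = -1205 / 18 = -66.94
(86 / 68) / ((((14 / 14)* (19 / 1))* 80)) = 0.00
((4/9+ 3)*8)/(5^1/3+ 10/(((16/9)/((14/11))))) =10912/3495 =3.12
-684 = -684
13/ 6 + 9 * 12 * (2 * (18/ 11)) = 23471/ 66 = 355.62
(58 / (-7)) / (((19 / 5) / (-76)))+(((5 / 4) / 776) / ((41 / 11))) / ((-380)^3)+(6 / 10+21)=1831282289745843 / 9776522291200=187.31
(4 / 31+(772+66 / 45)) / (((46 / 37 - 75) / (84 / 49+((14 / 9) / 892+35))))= -6865463259479 / 17827970265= -385.10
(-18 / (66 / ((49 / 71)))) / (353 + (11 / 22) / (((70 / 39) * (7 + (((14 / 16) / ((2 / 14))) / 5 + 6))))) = -585501 / 1098146137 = -0.00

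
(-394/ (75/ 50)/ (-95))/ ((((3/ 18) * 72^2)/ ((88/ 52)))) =2167/ 400140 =0.01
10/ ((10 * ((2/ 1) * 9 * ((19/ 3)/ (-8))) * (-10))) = 2/ 285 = 0.01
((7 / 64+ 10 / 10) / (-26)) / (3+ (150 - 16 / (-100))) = -1775 / 6371456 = -0.00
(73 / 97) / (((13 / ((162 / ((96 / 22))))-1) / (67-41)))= -563706 / 18721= -30.11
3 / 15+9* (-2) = -89 / 5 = -17.80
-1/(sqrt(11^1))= -sqrt(11)/11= -0.30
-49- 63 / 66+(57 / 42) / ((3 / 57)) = -1861 / 77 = -24.17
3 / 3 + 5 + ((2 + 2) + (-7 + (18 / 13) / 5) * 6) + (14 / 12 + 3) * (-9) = -8819 / 130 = -67.84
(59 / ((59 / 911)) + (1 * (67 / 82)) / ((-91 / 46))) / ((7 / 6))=20384400 / 26117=780.50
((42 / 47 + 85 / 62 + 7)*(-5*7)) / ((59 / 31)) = -944895 / 5546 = -170.37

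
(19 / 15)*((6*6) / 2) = 114 / 5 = 22.80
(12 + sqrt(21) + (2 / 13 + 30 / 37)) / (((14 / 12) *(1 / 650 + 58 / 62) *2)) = 60450 *sqrt(21) / 132167 + 28997400 / 4890179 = 8.03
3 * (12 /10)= 18 /5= 3.60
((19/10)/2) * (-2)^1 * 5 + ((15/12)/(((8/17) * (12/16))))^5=4361408197/7962624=547.74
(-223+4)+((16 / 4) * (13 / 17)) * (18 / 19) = -69801 / 323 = -216.10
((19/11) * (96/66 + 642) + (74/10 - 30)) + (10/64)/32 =674549713/619520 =1088.83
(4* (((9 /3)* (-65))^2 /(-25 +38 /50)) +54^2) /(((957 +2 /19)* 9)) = -2148482 /5510055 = -0.39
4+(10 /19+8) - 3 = 181 /19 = 9.53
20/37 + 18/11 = 886/407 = 2.18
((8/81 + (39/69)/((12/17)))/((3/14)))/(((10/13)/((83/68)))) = 50627759/7601040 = 6.66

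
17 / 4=4.25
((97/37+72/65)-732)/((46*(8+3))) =-1751491/1216930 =-1.44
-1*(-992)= 992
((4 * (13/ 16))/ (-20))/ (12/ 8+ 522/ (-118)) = 767/ 13800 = 0.06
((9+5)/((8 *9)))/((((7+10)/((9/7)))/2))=1/34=0.03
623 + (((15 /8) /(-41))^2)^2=623.00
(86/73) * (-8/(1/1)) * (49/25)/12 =-1.54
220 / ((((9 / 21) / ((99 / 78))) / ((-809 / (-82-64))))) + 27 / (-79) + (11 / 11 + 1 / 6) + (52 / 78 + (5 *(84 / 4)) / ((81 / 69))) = 4994651669 / 1349478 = 3701.17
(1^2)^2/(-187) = -0.01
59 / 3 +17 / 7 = 464 / 21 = 22.10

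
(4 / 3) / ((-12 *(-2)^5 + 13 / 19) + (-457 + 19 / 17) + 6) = -1292 / 63177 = -0.02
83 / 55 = 1.51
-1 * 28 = -28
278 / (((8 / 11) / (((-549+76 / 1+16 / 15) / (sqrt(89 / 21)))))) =-87627.98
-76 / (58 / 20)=-760 / 29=-26.21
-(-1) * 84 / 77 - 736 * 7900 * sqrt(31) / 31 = 12 / 11 - 5814400 * sqrt(31) / 31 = -1044295.98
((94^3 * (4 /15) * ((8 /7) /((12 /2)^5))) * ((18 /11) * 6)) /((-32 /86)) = -8928778 /10395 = -858.95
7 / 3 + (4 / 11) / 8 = 157 / 66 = 2.38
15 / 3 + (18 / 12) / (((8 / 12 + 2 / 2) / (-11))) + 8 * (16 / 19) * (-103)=-132771 / 190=-698.79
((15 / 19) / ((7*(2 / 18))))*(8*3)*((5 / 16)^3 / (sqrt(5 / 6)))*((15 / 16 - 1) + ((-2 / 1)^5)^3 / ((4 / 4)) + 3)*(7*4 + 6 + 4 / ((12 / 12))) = -5307940125*sqrt(30) / 28672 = -1013978.29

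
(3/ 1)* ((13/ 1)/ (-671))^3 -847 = -255888625808/ 302111711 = -847.00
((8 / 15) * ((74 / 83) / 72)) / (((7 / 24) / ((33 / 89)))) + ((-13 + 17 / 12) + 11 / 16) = -45038281 / 4136720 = -10.89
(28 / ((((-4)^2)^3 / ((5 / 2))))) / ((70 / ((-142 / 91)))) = -71 / 186368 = -0.00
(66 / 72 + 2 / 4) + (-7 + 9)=41 / 12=3.42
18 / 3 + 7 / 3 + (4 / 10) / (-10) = 622 / 75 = 8.29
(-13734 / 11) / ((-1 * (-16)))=-6867 / 88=-78.03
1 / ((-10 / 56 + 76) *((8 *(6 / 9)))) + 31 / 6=131689 / 25476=5.17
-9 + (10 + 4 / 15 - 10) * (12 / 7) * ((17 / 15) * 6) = -1031 / 175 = -5.89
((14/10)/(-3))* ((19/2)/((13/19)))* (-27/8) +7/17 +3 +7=570711/17680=32.28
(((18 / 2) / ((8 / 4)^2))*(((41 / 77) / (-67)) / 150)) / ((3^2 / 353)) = -0.00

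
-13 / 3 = -4.33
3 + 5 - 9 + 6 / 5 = 0.20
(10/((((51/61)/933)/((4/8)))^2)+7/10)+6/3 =3113314.47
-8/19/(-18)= 4/171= 0.02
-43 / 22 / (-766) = 43 / 16852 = 0.00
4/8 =0.50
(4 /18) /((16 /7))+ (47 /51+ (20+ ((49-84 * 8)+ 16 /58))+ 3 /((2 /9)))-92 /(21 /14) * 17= -57889433 /35496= -1630.87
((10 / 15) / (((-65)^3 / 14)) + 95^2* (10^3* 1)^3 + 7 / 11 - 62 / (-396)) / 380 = 490741143750043114277 / 20662785000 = 23750000000.00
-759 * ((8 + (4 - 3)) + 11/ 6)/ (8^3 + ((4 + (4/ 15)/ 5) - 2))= -1233375/ 77108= -16.00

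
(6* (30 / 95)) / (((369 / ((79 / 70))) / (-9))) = -1422 / 27265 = -0.05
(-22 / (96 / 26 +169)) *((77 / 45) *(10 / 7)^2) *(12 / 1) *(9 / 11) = -4.37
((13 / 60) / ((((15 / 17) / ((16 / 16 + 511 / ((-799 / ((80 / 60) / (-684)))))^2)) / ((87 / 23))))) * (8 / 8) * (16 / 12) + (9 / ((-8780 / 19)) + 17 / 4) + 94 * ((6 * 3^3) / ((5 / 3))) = 205261918282463870402 / 22451959070849025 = 9142.27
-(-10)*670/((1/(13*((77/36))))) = 1676675/9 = 186297.22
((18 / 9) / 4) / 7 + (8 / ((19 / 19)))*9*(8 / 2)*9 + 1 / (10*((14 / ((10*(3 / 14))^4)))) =174269903 / 67228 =2592.22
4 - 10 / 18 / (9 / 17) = 2.95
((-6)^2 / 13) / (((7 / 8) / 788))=226944 / 91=2493.89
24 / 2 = 12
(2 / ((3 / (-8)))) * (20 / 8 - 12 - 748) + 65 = 4105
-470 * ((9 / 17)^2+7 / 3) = -1065020 / 867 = -1228.40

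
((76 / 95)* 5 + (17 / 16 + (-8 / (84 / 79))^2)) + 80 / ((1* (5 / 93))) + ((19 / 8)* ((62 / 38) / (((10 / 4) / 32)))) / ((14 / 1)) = 54797357 / 35280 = 1553.21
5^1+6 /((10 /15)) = 14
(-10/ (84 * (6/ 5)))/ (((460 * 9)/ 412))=-515/ 52164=-0.01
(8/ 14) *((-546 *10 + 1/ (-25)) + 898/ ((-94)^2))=-1206100386/ 386575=-3119.96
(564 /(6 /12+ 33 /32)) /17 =18048 /833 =21.67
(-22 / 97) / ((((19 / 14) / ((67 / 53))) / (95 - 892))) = 16446892 / 97679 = 168.38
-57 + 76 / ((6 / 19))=551 / 3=183.67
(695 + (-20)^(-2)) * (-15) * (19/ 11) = -15846057/ 880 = -18006.88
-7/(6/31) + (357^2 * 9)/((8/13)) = 44733731/24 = 1863905.46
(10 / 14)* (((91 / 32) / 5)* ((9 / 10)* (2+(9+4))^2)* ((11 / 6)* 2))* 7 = 135135 / 64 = 2111.48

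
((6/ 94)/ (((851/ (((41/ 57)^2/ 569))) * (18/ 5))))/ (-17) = -8405/ 7542052783614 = -0.00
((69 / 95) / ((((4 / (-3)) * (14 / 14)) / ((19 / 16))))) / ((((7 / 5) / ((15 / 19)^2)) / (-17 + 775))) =-17651925 / 80864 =-218.29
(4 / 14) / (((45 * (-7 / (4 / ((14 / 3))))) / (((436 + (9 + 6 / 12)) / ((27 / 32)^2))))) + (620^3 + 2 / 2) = 11035778063777 / 46305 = 238328000.51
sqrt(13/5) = sqrt(65)/5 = 1.61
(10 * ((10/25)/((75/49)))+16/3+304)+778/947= 22214362/71025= 312.77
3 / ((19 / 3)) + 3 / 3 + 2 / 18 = 271 / 171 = 1.58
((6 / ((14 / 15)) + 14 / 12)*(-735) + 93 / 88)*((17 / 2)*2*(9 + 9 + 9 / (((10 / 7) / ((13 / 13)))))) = -2029010877 / 880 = -2305694.18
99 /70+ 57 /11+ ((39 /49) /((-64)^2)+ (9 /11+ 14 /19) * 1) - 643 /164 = 3307230561 /781742080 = 4.23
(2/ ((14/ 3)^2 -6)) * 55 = 495/ 71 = 6.97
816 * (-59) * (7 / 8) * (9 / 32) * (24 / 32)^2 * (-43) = 73362429 / 256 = 286571.99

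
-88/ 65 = -1.35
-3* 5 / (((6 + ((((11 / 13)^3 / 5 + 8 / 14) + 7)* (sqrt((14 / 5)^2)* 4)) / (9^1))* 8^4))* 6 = -7414875 / 5255254016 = -0.00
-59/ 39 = -1.51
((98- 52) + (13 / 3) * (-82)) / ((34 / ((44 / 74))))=-10208 / 1887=-5.41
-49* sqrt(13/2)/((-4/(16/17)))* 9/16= 441* sqrt(26)/136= 16.53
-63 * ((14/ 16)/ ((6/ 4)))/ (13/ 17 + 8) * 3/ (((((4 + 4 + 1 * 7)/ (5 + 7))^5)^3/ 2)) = -4024921227264/ 4547119140625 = -0.89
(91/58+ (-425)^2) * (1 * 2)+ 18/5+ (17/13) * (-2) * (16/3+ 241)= 2039263583/5655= 360612.48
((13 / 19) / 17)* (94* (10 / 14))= 6110 / 2261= 2.70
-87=-87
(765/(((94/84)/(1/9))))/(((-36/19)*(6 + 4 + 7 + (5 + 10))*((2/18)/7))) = -237405/3008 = -78.92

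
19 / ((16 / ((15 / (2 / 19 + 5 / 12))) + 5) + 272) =16245 / 237311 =0.07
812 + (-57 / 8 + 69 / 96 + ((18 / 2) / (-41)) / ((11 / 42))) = 11614233 / 14432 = 804.76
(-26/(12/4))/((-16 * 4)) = 13/96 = 0.14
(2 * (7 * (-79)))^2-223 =1223013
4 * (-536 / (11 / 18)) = -38592 / 11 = -3508.36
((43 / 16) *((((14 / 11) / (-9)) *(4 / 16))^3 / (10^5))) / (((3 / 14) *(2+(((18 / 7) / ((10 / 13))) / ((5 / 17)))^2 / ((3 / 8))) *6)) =-5058907 / 1897712912958382080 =-0.00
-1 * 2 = -2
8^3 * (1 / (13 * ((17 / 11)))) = 5632 / 221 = 25.48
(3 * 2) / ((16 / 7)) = 2.62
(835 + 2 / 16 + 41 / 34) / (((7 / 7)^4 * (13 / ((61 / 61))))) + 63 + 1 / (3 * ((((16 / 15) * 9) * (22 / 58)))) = 44606795 / 350064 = 127.42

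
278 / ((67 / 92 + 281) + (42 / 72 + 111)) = 38364 / 54277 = 0.71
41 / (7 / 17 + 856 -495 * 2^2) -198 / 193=-3916519 / 3686493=-1.06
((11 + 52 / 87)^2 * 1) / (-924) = -0.15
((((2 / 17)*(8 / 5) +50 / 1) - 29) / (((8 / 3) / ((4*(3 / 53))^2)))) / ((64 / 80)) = 48627 / 95506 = 0.51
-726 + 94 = -632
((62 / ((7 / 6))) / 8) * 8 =372 / 7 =53.14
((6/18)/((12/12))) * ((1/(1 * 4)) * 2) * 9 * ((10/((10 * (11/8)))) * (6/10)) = 36/55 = 0.65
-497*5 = -2485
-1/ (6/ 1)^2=-1/ 36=-0.03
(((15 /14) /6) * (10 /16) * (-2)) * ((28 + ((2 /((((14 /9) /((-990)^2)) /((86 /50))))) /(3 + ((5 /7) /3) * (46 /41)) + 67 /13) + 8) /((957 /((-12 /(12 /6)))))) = 86648035025 /93324088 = 928.46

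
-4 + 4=0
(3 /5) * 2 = 6 /5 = 1.20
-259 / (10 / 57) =-14763 / 10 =-1476.30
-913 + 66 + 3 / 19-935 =-33855 / 19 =-1781.84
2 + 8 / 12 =8 / 3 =2.67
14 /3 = 4.67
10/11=0.91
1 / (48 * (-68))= -1 / 3264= -0.00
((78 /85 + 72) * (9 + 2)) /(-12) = -11363 /170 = -66.84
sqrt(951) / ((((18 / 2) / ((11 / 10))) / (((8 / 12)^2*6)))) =44*sqrt(951) / 135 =10.05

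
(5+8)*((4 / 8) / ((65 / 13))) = 13 / 10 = 1.30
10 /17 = 0.59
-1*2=-2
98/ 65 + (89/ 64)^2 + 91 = 25144113/ 266240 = 94.44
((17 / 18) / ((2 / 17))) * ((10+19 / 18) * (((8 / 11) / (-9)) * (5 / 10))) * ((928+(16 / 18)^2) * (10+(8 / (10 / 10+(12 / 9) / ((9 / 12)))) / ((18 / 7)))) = -601406789728 / 16238475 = -37035.92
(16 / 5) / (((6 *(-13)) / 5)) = -0.21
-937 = -937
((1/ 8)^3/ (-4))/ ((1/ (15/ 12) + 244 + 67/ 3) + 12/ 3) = -15/ 8329216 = -0.00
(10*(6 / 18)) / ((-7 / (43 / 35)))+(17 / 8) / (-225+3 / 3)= -22373 / 37632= -0.59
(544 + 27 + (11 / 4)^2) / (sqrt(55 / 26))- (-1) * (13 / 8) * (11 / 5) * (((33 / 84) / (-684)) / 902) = -143 / 62818560 + 9257 * sqrt(1430) / 880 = 397.79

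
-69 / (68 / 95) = -6555 / 68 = -96.40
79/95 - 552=-52361/95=-551.17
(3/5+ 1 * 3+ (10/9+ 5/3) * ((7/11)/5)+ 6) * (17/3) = 83759/1485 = 56.40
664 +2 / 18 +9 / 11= 65828 / 99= 664.93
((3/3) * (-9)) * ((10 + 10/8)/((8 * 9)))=-45/32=-1.41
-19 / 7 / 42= -19 / 294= -0.06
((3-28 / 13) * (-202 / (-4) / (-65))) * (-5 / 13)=1111 / 4394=0.25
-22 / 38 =-11 / 19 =-0.58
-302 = -302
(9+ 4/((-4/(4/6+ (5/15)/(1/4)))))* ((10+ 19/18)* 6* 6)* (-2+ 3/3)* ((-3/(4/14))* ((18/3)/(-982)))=-87759/491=-178.74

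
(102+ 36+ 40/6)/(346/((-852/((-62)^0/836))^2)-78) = -36696971410176/19785924677203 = -1.85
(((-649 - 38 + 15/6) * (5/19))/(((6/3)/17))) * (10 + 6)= -465460/19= -24497.89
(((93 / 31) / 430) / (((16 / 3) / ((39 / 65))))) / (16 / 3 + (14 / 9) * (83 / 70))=243 / 2222240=0.00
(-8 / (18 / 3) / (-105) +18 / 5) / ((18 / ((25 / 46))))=2845 / 26082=0.11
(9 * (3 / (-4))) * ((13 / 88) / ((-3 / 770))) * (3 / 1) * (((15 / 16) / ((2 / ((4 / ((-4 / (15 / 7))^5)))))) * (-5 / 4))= 99952734375 / 1258815488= 79.40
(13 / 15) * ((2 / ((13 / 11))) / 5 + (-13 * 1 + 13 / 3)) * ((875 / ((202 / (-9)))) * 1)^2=-111903750 / 10201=-10969.88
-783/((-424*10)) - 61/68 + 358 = 25753291/72080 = 357.29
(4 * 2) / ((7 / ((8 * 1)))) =64 / 7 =9.14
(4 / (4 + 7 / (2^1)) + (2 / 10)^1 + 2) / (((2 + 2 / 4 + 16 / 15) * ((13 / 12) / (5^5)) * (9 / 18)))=6150000 / 1391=4421.28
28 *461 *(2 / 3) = 25816 / 3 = 8605.33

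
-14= -14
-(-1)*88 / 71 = 88 / 71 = 1.24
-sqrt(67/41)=-sqrt(2747)/41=-1.28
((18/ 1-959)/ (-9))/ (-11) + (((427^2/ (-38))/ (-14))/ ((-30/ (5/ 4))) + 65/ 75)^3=-6738886031789867/ 2781351936000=-2422.88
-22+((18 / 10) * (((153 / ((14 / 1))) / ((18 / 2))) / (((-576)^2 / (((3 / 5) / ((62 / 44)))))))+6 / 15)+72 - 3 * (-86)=20558684347 / 66662400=308.40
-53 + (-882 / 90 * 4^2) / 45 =-12709 / 225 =-56.48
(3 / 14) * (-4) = -6 / 7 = -0.86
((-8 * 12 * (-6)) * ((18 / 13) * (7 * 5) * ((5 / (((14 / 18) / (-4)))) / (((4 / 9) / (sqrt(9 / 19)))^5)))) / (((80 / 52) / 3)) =-156905298045 * sqrt(19) / 54872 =-12464177.32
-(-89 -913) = 1002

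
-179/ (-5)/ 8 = 179/ 40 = 4.48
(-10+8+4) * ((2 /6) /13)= 2 /39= 0.05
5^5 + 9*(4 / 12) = 3128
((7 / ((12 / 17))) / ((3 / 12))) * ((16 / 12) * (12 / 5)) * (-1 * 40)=-15232 / 3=-5077.33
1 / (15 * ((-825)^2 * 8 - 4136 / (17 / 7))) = 17 / 1388040720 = 0.00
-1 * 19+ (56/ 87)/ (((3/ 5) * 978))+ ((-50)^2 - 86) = 305671595/ 127629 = 2395.00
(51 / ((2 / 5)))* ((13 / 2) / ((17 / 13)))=2535 / 4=633.75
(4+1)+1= 6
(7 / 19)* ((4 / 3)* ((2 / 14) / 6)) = 2 / 171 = 0.01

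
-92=-92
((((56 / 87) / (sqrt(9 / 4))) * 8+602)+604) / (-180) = -157831 / 23490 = -6.72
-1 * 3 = -3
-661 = -661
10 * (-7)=-70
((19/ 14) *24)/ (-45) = -76/ 105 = -0.72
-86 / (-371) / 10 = 43 / 1855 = 0.02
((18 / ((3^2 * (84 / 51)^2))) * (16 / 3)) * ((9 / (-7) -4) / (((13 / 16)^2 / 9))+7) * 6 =-88973852 / 57967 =-1534.91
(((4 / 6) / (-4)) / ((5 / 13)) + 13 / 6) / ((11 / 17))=442 / 165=2.68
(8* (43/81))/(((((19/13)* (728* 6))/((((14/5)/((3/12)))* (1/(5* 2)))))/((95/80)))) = 43/48600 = 0.00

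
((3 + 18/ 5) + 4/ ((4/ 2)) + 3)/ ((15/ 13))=754/ 75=10.05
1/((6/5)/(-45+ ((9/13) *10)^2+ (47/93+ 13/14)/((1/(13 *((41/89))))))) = 1127666845/117500292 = 9.60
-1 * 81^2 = -6561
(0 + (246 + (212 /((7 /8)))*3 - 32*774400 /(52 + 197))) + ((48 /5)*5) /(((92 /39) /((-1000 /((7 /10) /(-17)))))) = 2265676010 /5727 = 395613.06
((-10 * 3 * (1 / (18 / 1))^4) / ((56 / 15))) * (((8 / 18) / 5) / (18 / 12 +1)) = -1 / 367416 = -0.00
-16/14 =-8/7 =-1.14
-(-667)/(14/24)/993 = 1.15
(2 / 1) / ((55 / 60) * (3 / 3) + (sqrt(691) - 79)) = -22488 / 778465 - 288 * sqrt(691) / 778465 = -0.04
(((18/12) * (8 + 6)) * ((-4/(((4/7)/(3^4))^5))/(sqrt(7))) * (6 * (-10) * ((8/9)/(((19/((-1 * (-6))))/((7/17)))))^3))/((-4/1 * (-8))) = 67002060672230670 * sqrt(7)/33698267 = 5260531346.24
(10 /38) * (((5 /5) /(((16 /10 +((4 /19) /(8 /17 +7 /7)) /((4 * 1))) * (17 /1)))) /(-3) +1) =195760 /752913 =0.26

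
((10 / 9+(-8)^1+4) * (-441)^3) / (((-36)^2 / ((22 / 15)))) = 16823807 / 60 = 280396.78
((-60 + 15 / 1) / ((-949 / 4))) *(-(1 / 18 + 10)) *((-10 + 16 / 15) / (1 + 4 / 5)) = 242540 / 25623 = 9.47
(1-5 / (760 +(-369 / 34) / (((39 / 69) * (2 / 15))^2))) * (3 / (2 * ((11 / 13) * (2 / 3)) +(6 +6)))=621674937 / 2708724224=0.23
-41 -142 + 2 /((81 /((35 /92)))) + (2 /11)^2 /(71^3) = -29527866147209 /161362742706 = -182.99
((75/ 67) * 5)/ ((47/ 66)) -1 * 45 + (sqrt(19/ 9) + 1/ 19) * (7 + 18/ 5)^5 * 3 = 3943748619246/ 186971875 + 418195493 * sqrt(19)/ 3125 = 604411.74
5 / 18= 0.28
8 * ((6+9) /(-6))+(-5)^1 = -25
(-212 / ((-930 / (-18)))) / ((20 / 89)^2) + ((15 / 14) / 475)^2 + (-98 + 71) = -7420265394 / 68544875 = -108.25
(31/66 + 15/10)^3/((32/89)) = 24441625/1149984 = 21.25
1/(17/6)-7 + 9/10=-977/170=-5.75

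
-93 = -93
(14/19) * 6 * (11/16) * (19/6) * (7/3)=539/24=22.46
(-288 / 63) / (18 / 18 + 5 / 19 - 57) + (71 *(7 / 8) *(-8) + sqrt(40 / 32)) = -3683653 / 7413 + sqrt(5) / 2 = -495.80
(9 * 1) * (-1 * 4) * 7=-252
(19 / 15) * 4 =76 / 15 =5.07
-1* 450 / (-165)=2.73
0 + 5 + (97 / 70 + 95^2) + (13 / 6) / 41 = 38880343 / 4305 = 9031.44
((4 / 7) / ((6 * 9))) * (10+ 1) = 22 / 189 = 0.12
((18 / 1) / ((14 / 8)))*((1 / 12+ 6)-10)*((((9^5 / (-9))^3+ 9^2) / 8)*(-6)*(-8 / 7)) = 477870775588800 / 49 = 9752464807934.69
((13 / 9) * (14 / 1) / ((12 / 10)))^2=207025 / 729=283.98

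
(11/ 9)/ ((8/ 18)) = 11/ 4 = 2.75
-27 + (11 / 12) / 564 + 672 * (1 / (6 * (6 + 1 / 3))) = -1197727 / 128592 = -9.31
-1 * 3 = -3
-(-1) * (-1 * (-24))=24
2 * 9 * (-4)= -72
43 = 43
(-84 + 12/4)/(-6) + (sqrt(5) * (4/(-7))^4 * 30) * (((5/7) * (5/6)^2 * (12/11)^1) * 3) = 960000 * sqrt(5)/184877 + 27/2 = 25.11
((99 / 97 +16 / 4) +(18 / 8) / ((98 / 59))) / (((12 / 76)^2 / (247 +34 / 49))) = 1062113372827 / 16768584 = 63339.48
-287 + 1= -286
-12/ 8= -3/ 2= -1.50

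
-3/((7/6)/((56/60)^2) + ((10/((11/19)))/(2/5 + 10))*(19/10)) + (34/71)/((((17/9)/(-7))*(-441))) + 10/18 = -17363867/161005635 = -0.11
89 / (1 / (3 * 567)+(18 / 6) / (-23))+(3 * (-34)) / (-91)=-316339017 / 462280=-684.30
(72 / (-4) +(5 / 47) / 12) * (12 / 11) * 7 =-71029 / 517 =-137.39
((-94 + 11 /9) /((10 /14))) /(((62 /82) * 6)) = -47929 /1674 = -28.63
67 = 67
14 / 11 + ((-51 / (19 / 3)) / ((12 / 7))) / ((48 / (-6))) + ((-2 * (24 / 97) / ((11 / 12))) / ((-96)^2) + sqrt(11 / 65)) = sqrt(715) / 65 + 1206545 / 648736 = 2.27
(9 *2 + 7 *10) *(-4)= -352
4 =4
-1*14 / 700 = -1 / 50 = -0.02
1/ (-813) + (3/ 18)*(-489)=-132521/ 1626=-81.50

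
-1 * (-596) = 596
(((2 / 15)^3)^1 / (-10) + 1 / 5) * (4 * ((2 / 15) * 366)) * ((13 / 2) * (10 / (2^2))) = 10692812 / 16875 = 633.65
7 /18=0.39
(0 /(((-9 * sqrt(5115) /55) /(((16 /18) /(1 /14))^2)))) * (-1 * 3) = 0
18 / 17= 1.06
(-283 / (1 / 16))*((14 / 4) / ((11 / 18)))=-285264 / 11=-25933.09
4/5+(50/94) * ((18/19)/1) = 5822/4465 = 1.30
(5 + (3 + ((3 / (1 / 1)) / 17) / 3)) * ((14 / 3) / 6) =959 / 153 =6.27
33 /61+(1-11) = -577 /61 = -9.46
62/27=2.30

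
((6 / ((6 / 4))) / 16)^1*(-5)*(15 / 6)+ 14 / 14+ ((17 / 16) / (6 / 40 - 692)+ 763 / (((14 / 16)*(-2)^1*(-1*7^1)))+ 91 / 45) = 2168218187 / 34869240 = 62.18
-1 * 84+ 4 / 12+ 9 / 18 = -499 / 6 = -83.17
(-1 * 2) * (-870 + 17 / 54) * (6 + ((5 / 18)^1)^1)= 10919.38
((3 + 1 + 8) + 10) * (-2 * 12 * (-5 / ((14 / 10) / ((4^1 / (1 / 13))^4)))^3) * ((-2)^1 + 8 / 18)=-2149823535674376060928000000 / 147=-14624649902546775924680270.00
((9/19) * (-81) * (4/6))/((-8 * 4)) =243/304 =0.80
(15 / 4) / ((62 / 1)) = 15 / 248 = 0.06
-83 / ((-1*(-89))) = -83 / 89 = -0.93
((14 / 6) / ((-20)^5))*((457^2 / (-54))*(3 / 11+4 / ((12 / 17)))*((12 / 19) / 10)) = 71635207 / 67716000000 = 0.00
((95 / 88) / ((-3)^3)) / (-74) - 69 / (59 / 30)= -363950075 / 10373616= -35.08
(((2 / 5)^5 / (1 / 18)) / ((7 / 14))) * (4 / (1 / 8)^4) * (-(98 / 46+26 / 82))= -43562041344 / 2946875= -14782.45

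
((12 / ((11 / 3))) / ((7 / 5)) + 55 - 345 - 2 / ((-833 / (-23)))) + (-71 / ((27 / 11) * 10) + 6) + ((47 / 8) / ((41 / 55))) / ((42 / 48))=-275.60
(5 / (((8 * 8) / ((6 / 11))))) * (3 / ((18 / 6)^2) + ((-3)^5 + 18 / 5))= -163 / 16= -10.19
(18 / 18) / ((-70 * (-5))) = 1 / 350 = 0.00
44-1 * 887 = -843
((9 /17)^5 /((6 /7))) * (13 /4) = 1791153 /11358856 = 0.16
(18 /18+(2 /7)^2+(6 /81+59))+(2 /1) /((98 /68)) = 81422 /1323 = 61.54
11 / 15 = 0.73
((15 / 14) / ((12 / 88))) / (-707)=-55 / 4949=-0.01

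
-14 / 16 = -7 / 8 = -0.88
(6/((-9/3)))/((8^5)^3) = -1/17592186044416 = -0.00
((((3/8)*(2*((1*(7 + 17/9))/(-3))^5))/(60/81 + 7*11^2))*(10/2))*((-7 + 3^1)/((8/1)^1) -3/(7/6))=3.10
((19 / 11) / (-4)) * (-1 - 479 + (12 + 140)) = 1558 / 11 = 141.64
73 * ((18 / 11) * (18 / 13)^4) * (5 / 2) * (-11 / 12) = -28737180 / 28561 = -1006.17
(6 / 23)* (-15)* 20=-1800 / 23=-78.26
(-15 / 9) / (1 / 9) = -15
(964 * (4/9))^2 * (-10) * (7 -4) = -148687360/27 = -5506939.26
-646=-646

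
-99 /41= -2.41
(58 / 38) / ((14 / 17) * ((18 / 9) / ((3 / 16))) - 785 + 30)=-1479 / 723083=-0.00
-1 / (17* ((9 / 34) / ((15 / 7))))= -10 / 21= -0.48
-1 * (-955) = 955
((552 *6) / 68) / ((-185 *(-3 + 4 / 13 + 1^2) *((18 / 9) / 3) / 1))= 8073 / 34595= 0.23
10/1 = 10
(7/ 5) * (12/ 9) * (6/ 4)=14/ 5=2.80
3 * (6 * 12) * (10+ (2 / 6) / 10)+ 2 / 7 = 75862 / 35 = 2167.49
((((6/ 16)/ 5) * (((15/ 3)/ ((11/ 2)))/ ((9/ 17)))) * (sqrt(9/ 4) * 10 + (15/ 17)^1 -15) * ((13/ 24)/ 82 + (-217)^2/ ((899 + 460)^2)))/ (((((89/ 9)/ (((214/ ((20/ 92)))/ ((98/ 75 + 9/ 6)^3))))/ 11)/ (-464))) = -520461131140312500/ 6208319306273389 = -83.83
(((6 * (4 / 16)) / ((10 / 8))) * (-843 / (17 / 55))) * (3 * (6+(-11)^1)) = 834570 / 17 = 49092.35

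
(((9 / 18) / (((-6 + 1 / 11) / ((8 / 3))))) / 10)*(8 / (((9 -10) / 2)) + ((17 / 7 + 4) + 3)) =1012 / 6825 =0.15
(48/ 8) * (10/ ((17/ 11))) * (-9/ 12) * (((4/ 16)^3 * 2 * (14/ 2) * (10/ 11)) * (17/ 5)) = -19.69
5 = 5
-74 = -74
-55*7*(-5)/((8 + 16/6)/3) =17325/32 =541.41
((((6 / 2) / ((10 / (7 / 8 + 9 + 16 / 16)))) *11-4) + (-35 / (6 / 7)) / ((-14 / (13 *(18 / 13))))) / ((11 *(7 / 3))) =20253 / 6160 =3.29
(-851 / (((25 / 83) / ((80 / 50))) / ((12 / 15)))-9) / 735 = -2265881 / 459375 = -4.93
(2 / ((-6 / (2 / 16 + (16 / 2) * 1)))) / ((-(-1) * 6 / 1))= -65 / 144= -0.45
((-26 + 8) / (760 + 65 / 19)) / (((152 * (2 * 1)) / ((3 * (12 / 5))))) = -27 / 48350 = -0.00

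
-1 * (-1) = 1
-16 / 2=-8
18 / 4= 9 / 2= 4.50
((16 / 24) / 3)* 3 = 2 / 3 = 0.67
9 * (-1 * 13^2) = -1521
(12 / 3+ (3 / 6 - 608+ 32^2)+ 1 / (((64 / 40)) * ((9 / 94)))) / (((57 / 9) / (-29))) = -445817 / 228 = -1955.34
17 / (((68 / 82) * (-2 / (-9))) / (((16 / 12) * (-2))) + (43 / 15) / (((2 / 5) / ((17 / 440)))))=81.81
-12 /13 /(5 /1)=-0.18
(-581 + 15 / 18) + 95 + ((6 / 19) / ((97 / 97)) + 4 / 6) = -18399 / 38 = -484.18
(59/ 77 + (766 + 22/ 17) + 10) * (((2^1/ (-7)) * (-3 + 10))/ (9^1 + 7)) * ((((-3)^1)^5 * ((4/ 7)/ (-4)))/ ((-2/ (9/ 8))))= 2227417947/ 1172864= 1899.13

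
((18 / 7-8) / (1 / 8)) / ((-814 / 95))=14440 / 2849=5.07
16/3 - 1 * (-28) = 100/3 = 33.33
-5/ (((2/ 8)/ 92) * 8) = -230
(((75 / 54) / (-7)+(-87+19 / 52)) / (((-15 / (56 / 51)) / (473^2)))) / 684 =12728613997 / 6122142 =2079.11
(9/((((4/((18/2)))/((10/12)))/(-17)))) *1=-2295/8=-286.88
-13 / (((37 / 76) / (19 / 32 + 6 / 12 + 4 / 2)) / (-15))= 366795 / 296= 1239.17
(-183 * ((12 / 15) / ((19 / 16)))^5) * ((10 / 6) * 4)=-261993005056 / 1547561875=-169.29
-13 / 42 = -0.31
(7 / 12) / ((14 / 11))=11 / 24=0.46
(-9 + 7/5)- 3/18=-233/30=-7.77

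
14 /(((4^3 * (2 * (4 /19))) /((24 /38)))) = 21 /64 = 0.33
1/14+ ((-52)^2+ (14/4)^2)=76057/28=2716.32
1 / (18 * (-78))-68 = -95473 / 1404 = -68.00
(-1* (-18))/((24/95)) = 285/4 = 71.25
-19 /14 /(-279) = 19 /3906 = 0.00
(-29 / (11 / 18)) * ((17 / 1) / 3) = -2958 / 11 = -268.91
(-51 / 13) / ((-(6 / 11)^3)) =22627 / 936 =24.17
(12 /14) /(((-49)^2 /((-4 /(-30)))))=4 /84035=0.00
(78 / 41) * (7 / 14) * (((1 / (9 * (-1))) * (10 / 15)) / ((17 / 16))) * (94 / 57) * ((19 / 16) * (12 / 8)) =-1222 / 6273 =-0.19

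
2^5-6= 26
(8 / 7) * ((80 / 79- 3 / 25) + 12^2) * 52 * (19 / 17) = 2261832352 / 235025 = 9623.79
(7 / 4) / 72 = 7 / 288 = 0.02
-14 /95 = -0.15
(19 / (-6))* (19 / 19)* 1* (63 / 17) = -399 / 34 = -11.74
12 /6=2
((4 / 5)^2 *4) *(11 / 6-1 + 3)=736 / 75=9.81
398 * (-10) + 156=-3824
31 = 31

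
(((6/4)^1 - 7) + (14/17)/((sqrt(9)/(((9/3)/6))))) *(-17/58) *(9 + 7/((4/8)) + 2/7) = 89161/2436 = 36.60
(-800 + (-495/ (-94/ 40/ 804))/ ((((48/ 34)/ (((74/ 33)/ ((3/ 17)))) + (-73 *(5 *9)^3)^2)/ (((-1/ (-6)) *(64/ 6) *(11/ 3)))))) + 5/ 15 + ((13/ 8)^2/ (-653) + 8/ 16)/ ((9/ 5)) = -742969029912791141614875931/ 929418649988208140498112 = -799.39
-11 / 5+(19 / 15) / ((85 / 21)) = -802 / 425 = -1.89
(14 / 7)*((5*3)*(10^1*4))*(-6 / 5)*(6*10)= -86400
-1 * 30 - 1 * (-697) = 667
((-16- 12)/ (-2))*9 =126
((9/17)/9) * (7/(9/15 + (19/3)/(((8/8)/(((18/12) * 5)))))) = 70/8177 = 0.01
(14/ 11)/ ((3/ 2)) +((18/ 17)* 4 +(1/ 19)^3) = 19562429/ 3847899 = 5.08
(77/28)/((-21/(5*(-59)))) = 3245/84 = 38.63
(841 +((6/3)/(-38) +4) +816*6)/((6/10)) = 545390/57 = 9568.25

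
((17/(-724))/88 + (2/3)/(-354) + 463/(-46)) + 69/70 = -247329860143/27234012960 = -9.08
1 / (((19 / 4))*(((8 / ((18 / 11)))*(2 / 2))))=9 / 209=0.04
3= 3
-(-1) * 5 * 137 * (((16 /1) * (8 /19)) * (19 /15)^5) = 2285309056 /151875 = 15047.30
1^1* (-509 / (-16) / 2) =509 / 32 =15.91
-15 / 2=-7.50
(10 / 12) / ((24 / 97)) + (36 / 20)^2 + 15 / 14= 193523 / 25200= 7.68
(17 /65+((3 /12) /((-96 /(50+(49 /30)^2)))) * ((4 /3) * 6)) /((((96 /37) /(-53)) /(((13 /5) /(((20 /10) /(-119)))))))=-2640.89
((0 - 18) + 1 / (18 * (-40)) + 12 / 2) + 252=172799 / 720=240.00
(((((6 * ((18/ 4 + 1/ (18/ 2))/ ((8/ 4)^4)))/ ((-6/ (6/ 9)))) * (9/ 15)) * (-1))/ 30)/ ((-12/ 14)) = -581/ 129600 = -0.00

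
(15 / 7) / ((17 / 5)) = 75 / 119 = 0.63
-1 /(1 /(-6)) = 6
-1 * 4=-4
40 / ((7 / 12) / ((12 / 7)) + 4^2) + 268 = 270.45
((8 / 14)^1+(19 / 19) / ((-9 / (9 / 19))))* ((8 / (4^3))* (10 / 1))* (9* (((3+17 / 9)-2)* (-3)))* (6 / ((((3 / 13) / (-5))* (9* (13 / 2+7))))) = 194350 / 3591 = 54.12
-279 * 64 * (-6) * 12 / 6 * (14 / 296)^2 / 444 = 54684 / 50653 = 1.08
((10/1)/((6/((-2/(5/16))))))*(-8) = 85.33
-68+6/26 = -881/13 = -67.77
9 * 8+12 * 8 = 168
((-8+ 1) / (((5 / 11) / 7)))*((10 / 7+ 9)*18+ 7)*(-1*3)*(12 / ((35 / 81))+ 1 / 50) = 437510733 / 250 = 1750042.93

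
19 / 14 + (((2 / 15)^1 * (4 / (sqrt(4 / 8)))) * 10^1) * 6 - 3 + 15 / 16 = -79 / 112 + 32 * sqrt(2) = 44.55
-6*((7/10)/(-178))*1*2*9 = 189/445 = 0.42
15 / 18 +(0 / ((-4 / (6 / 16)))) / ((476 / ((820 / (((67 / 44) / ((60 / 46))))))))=0.83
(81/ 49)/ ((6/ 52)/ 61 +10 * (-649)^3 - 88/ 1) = -128466/ 212438569034545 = -0.00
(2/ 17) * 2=4/ 17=0.24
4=4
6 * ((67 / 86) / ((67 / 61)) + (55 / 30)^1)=656 / 43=15.26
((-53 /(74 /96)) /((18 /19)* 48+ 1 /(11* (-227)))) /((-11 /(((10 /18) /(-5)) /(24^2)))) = -228589 /8620926444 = -0.00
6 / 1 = 6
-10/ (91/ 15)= -150/ 91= -1.65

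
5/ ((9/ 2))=1.11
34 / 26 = 17 / 13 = 1.31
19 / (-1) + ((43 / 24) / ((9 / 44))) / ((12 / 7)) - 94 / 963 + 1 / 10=-4814707 / 346680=-13.89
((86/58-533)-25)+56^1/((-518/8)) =-557.38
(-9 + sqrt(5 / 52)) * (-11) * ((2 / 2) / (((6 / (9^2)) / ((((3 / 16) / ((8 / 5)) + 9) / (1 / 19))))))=59268429 / 256 - 6585381 * sqrt(65) / 6656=223540.58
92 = 92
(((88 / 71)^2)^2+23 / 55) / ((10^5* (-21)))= -1294264381 / 978349718500000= -0.00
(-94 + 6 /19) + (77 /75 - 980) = -1528537 /1425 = -1072.66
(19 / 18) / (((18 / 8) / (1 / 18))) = 19 / 729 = 0.03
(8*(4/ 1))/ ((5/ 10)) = 64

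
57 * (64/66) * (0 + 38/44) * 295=14081.98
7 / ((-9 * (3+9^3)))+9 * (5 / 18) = 16463 / 6588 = 2.50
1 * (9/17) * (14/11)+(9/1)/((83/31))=62631/15521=4.04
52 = 52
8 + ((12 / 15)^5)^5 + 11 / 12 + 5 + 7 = 74817339991997345863 / 3576278686523437500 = 20.92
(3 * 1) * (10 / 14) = 15 / 7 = 2.14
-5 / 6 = -0.83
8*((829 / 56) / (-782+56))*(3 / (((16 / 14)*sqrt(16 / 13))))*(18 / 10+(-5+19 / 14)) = 106941*sqrt(13) / 542080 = 0.71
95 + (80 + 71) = 246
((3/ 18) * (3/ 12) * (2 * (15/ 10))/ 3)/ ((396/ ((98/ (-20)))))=-0.00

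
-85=-85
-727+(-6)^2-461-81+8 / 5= -6157 / 5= -1231.40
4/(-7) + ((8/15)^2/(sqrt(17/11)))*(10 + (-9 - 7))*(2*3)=-256*sqrt(187)/425 - 4/7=-8.81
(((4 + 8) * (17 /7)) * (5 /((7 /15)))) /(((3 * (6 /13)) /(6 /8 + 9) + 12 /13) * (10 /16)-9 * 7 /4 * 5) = -13520 /3381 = -4.00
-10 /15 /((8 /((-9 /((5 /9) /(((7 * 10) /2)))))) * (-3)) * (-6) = 189 /2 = 94.50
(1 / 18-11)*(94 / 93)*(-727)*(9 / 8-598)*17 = -546412709275 / 6696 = -81602853.83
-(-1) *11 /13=11 /13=0.85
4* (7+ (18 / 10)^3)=6416 / 125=51.33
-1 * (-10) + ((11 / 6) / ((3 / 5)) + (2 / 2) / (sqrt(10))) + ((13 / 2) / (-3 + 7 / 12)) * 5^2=-28285 / 522 + sqrt(10) / 10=-53.87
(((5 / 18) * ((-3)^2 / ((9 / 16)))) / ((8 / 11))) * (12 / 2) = 110 / 3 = 36.67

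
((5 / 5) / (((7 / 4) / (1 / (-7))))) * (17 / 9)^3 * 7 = -3.85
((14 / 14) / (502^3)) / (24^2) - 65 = -4736384939519 / 72867460608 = -65.00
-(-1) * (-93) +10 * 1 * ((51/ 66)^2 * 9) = -9501/ 242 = -39.26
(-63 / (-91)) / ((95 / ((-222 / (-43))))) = 1998 / 53105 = 0.04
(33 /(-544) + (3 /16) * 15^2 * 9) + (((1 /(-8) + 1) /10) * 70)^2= 453851 /1088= 417.14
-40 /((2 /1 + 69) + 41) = -5 /14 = -0.36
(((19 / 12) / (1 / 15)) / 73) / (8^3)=95 / 149504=0.00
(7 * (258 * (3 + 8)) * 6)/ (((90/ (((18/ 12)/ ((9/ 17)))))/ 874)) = 49194838/ 15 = 3279655.87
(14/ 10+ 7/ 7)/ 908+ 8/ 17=9131/ 19295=0.47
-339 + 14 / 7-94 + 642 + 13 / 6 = 1279 / 6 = 213.17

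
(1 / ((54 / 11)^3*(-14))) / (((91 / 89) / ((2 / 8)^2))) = -118459 / 3209746176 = -0.00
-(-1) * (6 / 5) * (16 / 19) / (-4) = -24 / 95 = -0.25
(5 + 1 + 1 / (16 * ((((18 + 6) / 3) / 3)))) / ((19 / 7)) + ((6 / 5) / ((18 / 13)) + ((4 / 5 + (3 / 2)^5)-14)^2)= 50365553 / 1459200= 34.52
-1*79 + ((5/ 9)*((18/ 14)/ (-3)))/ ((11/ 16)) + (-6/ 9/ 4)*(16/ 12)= -55141/ 693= -79.57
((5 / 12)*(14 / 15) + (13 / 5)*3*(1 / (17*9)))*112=37688 / 765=49.27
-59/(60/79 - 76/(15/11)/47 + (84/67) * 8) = -220162335/35836192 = -6.14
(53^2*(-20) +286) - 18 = -55912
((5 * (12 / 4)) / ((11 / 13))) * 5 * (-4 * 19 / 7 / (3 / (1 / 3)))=-24700 / 231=-106.93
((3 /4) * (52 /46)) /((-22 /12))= -117 /253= -0.46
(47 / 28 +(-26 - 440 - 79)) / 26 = -15213 / 728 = -20.90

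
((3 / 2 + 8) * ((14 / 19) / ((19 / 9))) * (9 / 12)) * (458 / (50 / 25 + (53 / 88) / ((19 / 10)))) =952182 / 1937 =491.58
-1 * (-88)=88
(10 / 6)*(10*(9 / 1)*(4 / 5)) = 120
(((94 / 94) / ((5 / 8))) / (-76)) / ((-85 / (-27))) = -54 / 8075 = -0.01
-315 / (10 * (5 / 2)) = -63 / 5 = -12.60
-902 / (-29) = 902 / 29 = 31.10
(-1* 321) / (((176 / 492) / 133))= -5251239 / 44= -119346.34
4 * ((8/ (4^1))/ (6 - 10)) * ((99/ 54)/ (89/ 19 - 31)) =209/ 1500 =0.14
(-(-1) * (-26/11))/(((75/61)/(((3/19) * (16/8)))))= -3172/5225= -0.61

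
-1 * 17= -17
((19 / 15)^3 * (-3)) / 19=-361 / 1125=-0.32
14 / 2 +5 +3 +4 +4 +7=30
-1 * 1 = -1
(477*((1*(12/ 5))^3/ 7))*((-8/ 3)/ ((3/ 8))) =-5861376/ 875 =-6698.72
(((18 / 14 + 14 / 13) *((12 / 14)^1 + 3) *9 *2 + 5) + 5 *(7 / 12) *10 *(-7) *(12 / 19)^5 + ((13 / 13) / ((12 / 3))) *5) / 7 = 21.40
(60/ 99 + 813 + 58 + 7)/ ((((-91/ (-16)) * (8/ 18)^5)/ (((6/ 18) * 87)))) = 1182141297/ 4576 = 258335.07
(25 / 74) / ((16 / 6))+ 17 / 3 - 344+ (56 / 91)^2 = -101397031 / 300144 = -337.83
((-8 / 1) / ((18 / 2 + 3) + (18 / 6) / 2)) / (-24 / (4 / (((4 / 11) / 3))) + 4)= -44 / 243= -0.18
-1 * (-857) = 857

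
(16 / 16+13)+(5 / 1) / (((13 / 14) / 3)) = 392 / 13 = 30.15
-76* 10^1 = -760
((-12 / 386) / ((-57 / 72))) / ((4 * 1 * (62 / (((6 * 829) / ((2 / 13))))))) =581958 / 113677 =5.12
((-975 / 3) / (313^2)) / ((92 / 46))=-325 / 195938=-0.00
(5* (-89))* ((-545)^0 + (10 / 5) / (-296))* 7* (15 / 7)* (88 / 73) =-21586950 / 2701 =-7992.21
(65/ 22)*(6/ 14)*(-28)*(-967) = 377130/ 11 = 34284.55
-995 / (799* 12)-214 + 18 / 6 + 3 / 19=-38428433 / 182172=-210.95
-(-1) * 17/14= 17/14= 1.21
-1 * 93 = -93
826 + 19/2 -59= 1553/2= 776.50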